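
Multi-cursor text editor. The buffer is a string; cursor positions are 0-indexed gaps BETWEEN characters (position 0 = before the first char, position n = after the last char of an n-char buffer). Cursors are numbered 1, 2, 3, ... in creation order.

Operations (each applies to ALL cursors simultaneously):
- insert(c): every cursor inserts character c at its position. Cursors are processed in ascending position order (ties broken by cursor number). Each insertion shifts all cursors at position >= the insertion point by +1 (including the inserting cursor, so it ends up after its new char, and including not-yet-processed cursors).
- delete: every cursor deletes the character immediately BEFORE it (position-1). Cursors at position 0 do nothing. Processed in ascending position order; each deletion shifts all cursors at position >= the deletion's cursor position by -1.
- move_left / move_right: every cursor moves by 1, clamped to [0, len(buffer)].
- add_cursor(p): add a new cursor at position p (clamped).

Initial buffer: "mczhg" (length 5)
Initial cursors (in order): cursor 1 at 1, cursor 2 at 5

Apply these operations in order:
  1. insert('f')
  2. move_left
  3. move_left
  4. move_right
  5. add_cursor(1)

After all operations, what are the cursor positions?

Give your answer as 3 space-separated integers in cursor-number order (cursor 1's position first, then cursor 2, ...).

After op 1 (insert('f')): buffer="mfczhgf" (len 7), cursors c1@2 c2@7, authorship .1....2
After op 2 (move_left): buffer="mfczhgf" (len 7), cursors c1@1 c2@6, authorship .1....2
After op 3 (move_left): buffer="mfczhgf" (len 7), cursors c1@0 c2@5, authorship .1....2
After op 4 (move_right): buffer="mfczhgf" (len 7), cursors c1@1 c2@6, authorship .1....2
After op 5 (add_cursor(1)): buffer="mfczhgf" (len 7), cursors c1@1 c3@1 c2@6, authorship .1....2

Answer: 1 6 1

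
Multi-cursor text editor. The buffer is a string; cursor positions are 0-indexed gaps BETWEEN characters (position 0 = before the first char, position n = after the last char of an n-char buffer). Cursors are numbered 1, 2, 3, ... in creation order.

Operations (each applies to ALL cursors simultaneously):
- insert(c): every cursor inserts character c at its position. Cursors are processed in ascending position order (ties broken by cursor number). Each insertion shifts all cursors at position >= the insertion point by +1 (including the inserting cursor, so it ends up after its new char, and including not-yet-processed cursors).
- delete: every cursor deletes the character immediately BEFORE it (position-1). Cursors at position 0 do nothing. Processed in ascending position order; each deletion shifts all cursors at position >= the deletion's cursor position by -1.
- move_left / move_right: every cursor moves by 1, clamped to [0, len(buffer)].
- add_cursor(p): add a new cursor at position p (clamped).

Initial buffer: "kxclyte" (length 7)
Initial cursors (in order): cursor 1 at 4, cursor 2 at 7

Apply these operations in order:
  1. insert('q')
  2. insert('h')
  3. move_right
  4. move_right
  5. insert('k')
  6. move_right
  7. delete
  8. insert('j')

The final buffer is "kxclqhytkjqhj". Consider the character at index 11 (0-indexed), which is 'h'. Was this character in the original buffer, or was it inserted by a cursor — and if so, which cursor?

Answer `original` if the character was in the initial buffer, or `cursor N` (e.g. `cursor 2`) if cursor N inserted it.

Answer: cursor 2

Derivation:
After op 1 (insert('q')): buffer="kxclqyteq" (len 9), cursors c1@5 c2@9, authorship ....1...2
After op 2 (insert('h')): buffer="kxclqhyteqh" (len 11), cursors c1@6 c2@11, authorship ....11...22
After op 3 (move_right): buffer="kxclqhyteqh" (len 11), cursors c1@7 c2@11, authorship ....11...22
After op 4 (move_right): buffer="kxclqhyteqh" (len 11), cursors c1@8 c2@11, authorship ....11...22
After op 5 (insert('k')): buffer="kxclqhytkeqhk" (len 13), cursors c1@9 c2@13, authorship ....11..1.222
After op 6 (move_right): buffer="kxclqhytkeqhk" (len 13), cursors c1@10 c2@13, authorship ....11..1.222
After op 7 (delete): buffer="kxclqhytkqh" (len 11), cursors c1@9 c2@11, authorship ....11..122
After op 8 (insert('j')): buffer="kxclqhytkjqhj" (len 13), cursors c1@10 c2@13, authorship ....11..11222
Authorship (.=original, N=cursor N): . . . . 1 1 . . 1 1 2 2 2
Index 11: author = 2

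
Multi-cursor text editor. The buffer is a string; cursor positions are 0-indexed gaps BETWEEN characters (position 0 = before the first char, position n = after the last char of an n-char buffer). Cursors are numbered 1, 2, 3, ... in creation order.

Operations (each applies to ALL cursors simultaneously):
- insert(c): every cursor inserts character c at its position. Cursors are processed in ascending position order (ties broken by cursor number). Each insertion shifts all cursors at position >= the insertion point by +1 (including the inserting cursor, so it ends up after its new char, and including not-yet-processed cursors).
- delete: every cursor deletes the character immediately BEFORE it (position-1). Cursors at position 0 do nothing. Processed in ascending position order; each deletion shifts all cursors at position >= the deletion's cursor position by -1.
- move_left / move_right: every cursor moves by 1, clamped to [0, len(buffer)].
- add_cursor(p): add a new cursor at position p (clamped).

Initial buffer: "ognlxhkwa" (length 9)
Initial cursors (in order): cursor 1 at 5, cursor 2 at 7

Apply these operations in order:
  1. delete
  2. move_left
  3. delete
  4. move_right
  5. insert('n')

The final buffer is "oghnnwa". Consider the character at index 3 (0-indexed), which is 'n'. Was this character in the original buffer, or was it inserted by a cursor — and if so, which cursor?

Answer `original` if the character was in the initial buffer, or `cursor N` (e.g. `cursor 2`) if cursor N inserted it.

After op 1 (delete): buffer="ognlhwa" (len 7), cursors c1@4 c2@5, authorship .......
After op 2 (move_left): buffer="ognlhwa" (len 7), cursors c1@3 c2@4, authorship .......
After op 3 (delete): buffer="oghwa" (len 5), cursors c1@2 c2@2, authorship .....
After op 4 (move_right): buffer="oghwa" (len 5), cursors c1@3 c2@3, authorship .....
After op 5 (insert('n')): buffer="oghnnwa" (len 7), cursors c1@5 c2@5, authorship ...12..
Authorship (.=original, N=cursor N): . . . 1 2 . .
Index 3: author = 1

Answer: cursor 1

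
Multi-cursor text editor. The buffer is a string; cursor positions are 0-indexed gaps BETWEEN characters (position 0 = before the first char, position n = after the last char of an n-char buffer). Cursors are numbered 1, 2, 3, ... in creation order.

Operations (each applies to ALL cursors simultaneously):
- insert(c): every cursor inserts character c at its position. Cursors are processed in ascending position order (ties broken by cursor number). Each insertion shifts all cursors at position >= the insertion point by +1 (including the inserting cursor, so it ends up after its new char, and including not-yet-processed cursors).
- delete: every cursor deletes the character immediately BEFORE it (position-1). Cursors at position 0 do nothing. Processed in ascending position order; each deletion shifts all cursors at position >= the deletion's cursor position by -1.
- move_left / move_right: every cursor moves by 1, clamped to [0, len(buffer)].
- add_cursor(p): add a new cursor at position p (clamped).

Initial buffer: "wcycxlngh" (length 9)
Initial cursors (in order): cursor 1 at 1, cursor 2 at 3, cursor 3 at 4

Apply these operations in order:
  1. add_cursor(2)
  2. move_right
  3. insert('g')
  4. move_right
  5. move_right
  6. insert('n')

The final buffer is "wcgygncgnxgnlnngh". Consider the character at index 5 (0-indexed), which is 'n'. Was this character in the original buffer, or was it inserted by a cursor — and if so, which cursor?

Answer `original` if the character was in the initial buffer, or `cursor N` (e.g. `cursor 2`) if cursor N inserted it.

Answer: cursor 1

Derivation:
After op 1 (add_cursor(2)): buffer="wcycxlngh" (len 9), cursors c1@1 c4@2 c2@3 c3@4, authorship .........
After op 2 (move_right): buffer="wcycxlngh" (len 9), cursors c1@2 c4@3 c2@4 c3@5, authorship .........
After op 3 (insert('g')): buffer="wcgygcgxglngh" (len 13), cursors c1@3 c4@5 c2@7 c3@9, authorship ..1.4.2.3....
After op 4 (move_right): buffer="wcgygcgxglngh" (len 13), cursors c1@4 c4@6 c2@8 c3@10, authorship ..1.4.2.3....
After op 5 (move_right): buffer="wcgygcgxglngh" (len 13), cursors c1@5 c4@7 c2@9 c3@11, authorship ..1.4.2.3....
After op 6 (insert('n')): buffer="wcgygncgnxgnlnngh" (len 17), cursors c1@6 c4@9 c2@12 c3@15, authorship ..1.41.24.32..3..
Authorship (.=original, N=cursor N): . . 1 . 4 1 . 2 4 . 3 2 . . 3 . .
Index 5: author = 1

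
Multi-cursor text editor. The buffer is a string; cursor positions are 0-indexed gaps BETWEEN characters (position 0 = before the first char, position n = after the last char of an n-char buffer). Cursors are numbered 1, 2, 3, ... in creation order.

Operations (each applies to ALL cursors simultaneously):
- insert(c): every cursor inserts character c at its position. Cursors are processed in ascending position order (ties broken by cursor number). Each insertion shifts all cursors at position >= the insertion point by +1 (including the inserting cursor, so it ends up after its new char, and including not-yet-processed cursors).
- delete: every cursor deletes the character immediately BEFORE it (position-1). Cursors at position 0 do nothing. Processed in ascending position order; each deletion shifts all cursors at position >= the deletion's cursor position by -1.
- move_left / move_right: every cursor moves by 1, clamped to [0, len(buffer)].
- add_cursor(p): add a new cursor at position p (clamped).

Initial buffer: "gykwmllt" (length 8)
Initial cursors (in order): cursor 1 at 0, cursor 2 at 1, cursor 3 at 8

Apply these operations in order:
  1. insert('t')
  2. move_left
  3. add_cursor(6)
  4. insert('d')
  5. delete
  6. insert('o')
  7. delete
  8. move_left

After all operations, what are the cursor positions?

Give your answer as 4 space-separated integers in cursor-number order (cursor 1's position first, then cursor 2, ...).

After op 1 (insert('t')): buffer="tgtykwmlltt" (len 11), cursors c1@1 c2@3 c3@11, authorship 1.2.......3
After op 2 (move_left): buffer="tgtykwmlltt" (len 11), cursors c1@0 c2@2 c3@10, authorship 1.2.......3
After op 3 (add_cursor(6)): buffer="tgtykwmlltt" (len 11), cursors c1@0 c2@2 c4@6 c3@10, authorship 1.2.......3
After op 4 (insert('d')): buffer="dtgdtykwdmlltdt" (len 15), cursors c1@1 c2@4 c4@9 c3@14, authorship 11.22...4....33
After op 5 (delete): buffer="tgtykwmlltt" (len 11), cursors c1@0 c2@2 c4@6 c3@10, authorship 1.2.......3
After op 6 (insert('o')): buffer="otgotykwomlltot" (len 15), cursors c1@1 c2@4 c4@9 c3@14, authorship 11.22...4....33
After op 7 (delete): buffer="tgtykwmlltt" (len 11), cursors c1@0 c2@2 c4@6 c3@10, authorship 1.2.......3
After op 8 (move_left): buffer="tgtykwmlltt" (len 11), cursors c1@0 c2@1 c4@5 c3@9, authorship 1.2.......3

Answer: 0 1 9 5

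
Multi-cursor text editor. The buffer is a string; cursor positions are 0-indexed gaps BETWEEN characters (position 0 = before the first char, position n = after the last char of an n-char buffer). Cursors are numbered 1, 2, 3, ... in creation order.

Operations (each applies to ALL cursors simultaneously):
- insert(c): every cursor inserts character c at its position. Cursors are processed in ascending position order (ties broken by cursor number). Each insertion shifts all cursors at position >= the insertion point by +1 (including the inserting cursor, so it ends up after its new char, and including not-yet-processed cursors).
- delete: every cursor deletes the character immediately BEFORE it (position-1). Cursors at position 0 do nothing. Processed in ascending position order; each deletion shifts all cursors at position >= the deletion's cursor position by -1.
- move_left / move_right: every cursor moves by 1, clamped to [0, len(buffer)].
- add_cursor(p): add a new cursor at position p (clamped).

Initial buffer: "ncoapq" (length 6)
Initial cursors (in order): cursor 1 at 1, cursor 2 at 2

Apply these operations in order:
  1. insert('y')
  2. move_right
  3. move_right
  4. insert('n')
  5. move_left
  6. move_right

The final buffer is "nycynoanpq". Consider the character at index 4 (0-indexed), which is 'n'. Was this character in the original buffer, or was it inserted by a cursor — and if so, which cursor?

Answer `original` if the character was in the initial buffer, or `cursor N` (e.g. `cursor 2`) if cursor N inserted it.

Answer: cursor 1

Derivation:
After op 1 (insert('y')): buffer="nycyoapq" (len 8), cursors c1@2 c2@4, authorship .1.2....
After op 2 (move_right): buffer="nycyoapq" (len 8), cursors c1@3 c2@5, authorship .1.2....
After op 3 (move_right): buffer="nycyoapq" (len 8), cursors c1@4 c2@6, authorship .1.2....
After op 4 (insert('n')): buffer="nycynoanpq" (len 10), cursors c1@5 c2@8, authorship .1.21..2..
After op 5 (move_left): buffer="nycynoanpq" (len 10), cursors c1@4 c2@7, authorship .1.21..2..
After op 6 (move_right): buffer="nycynoanpq" (len 10), cursors c1@5 c2@8, authorship .1.21..2..
Authorship (.=original, N=cursor N): . 1 . 2 1 . . 2 . .
Index 4: author = 1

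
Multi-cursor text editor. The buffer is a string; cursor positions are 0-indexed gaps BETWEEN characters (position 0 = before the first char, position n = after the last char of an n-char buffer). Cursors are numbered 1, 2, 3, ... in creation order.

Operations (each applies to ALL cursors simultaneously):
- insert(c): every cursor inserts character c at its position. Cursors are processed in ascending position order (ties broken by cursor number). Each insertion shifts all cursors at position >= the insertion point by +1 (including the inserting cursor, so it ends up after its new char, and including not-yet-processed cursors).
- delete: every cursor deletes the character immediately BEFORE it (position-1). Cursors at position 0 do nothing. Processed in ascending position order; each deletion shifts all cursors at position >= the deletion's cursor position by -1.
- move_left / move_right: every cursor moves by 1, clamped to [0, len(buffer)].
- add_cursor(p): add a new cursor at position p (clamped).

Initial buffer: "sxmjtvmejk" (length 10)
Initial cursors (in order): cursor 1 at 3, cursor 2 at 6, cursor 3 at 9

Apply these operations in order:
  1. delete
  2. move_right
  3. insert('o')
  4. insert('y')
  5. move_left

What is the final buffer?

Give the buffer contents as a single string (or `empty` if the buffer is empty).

Answer: sxjoytmoyekoy

Derivation:
After op 1 (delete): buffer="sxjtmek" (len 7), cursors c1@2 c2@4 c3@6, authorship .......
After op 2 (move_right): buffer="sxjtmek" (len 7), cursors c1@3 c2@5 c3@7, authorship .......
After op 3 (insert('o')): buffer="sxjotmoeko" (len 10), cursors c1@4 c2@7 c3@10, authorship ...1..2..3
After op 4 (insert('y')): buffer="sxjoytmoyekoy" (len 13), cursors c1@5 c2@9 c3@13, authorship ...11..22..33
After op 5 (move_left): buffer="sxjoytmoyekoy" (len 13), cursors c1@4 c2@8 c3@12, authorship ...11..22..33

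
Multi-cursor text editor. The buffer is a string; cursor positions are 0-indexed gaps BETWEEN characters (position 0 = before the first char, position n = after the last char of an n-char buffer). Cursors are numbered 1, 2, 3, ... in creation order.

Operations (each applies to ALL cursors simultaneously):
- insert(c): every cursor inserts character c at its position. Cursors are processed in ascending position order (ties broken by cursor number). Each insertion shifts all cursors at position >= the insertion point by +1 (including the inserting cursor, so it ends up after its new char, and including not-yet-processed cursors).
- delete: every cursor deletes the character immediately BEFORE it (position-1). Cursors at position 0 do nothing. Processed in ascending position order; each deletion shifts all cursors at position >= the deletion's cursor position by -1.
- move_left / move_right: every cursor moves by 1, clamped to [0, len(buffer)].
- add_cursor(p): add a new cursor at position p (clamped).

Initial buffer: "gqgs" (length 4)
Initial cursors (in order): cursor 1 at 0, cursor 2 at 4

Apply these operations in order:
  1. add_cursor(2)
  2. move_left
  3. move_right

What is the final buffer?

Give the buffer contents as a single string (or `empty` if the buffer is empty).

After op 1 (add_cursor(2)): buffer="gqgs" (len 4), cursors c1@0 c3@2 c2@4, authorship ....
After op 2 (move_left): buffer="gqgs" (len 4), cursors c1@0 c3@1 c2@3, authorship ....
After op 3 (move_right): buffer="gqgs" (len 4), cursors c1@1 c3@2 c2@4, authorship ....

Answer: gqgs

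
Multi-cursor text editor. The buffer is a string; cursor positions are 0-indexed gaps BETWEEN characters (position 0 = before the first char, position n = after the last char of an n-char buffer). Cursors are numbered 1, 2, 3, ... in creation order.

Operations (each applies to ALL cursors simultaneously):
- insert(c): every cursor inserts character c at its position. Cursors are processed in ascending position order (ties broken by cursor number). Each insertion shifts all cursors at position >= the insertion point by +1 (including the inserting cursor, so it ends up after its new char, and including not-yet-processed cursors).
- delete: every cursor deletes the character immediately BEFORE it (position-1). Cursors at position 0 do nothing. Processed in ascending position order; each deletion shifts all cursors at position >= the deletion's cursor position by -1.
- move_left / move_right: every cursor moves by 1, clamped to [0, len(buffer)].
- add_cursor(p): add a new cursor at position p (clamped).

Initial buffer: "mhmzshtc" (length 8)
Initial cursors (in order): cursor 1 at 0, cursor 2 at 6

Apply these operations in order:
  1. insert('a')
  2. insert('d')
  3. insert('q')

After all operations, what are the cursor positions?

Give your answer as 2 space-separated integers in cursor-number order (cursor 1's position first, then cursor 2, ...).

After op 1 (insert('a')): buffer="amhmzshatc" (len 10), cursors c1@1 c2@8, authorship 1......2..
After op 2 (insert('d')): buffer="admhmzshadtc" (len 12), cursors c1@2 c2@10, authorship 11......22..
After op 3 (insert('q')): buffer="adqmhmzshadqtc" (len 14), cursors c1@3 c2@12, authorship 111......222..

Answer: 3 12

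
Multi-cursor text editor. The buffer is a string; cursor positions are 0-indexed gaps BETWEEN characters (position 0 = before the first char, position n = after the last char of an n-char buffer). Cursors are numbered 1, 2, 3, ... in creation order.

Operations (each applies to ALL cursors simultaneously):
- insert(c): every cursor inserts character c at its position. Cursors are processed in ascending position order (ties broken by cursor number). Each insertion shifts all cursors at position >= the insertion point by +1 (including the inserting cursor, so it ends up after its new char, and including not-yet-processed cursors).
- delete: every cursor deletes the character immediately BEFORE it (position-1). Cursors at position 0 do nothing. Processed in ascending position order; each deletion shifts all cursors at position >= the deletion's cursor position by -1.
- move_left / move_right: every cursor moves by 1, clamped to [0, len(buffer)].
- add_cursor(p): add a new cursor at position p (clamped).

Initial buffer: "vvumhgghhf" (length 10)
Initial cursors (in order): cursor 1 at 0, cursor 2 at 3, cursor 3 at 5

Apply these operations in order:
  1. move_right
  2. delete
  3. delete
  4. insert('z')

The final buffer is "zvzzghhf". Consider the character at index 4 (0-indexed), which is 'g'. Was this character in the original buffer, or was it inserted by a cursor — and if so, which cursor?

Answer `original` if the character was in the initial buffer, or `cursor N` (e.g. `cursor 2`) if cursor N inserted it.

Answer: original

Derivation:
After op 1 (move_right): buffer="vvumhgghhf" (len 10), cursors c1@1 c2@4 c3@6, authorship ..........
After op 2 (delete): buffer="vuhghhf" (len 7), cursors c1@0 c2@2 c3@3, authorship .......
After op 3 (delete): buffer="vghhf" (len 5), cursors c1@0 c2@1 c3@1, authorship .....
After op 4 (insert('z')): buffer="zvzzghhf" (len 8), cursors c1@1 c2@4 c3@4, authorship 1.23....
Authorship (.=original, N=cursor N): 1 . 2 3 . . . .
Index 4: author = original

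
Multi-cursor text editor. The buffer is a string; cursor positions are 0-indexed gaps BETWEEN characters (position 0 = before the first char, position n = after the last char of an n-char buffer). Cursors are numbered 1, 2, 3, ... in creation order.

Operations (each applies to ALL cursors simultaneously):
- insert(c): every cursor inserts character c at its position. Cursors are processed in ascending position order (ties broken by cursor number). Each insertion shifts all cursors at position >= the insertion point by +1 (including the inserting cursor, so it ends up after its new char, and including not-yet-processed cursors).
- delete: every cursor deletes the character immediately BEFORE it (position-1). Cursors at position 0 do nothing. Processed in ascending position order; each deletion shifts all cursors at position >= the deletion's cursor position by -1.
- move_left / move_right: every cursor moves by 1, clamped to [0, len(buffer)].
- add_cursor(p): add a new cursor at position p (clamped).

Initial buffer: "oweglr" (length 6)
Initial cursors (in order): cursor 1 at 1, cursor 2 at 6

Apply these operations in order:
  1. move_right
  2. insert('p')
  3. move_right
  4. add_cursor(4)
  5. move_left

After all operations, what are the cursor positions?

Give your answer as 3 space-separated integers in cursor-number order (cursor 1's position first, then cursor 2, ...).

Answer: 3 7 3

Derivation:
After op 1 (move_right): buffer="oweglr" (len 6), cursors c1@2 c2@6, authorship ......
After op 2 (insert('p')): buffer="owpeglrp" (len 8), cursors c1@3 c2@8, authorship ..1....2
After op 3 (move_right): buffer="owpeglrp" (len 8), cursors c1@4 c2@8, authorship ..1....2
After op 4 (add_cursor(4)): buffer="owpeglrp" (len 8), cursors c1@4 c3@4 c2@8, authorship ..1....2
After op 5 (move_left): buffer="owpeglrp" (len 8), cursors c1@3 c3@3 c2@7, authorship ..1....2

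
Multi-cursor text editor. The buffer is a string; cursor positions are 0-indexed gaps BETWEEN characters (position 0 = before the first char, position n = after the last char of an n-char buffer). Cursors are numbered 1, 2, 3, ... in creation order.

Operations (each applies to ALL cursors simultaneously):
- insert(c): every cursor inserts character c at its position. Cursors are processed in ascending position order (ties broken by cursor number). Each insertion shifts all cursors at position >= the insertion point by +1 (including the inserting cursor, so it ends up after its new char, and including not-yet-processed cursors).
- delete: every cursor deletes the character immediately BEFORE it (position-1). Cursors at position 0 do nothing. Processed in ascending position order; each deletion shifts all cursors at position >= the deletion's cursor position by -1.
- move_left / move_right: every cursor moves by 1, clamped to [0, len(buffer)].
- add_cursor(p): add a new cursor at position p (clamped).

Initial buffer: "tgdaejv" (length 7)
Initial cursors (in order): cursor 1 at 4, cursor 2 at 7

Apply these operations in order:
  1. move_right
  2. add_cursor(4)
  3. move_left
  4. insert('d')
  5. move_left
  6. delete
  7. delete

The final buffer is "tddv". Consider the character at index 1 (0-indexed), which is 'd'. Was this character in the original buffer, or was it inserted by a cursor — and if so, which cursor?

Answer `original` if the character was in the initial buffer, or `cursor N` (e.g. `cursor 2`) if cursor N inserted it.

Answer: cursor 1

Derivation:
After op 1 (move_right): buffer="tgdaejv" (len 7), cursors c1@5 c2@7, authorship .......
After op 2 (add_cursor(4)): buffer="tgdaejv" (len 7), cursors c3@4 c1@5 c2@7, authorship .......
After op 3 (move_left): buffer="tgdaejv" (len 7), cursors c3@3 c1@4 c2@6, authorship .......
After op 4 (insert('d')): buffer="tgddadejdv" (len 10), cursors c3@4 c1@6 c2@9, authorship ...3.1..2.
After op 5 (move_left): buffer="tgddadejdv" (len 10), cursors c3@3 c1@5 c2@8, authorship ...3.1..2.
After op 6 (delete): buffer="tgddedv" (len 7), cursors c3@2 c1@3 c2@5, authorship ..31.2.
After op 7 (delete): buffer="tddv" (len 4), cursors c1@1 c3@1 c2@2, authorship .12.
Authorship (.=original, N=cursor N): . 1 2 .
Index 1: author = 1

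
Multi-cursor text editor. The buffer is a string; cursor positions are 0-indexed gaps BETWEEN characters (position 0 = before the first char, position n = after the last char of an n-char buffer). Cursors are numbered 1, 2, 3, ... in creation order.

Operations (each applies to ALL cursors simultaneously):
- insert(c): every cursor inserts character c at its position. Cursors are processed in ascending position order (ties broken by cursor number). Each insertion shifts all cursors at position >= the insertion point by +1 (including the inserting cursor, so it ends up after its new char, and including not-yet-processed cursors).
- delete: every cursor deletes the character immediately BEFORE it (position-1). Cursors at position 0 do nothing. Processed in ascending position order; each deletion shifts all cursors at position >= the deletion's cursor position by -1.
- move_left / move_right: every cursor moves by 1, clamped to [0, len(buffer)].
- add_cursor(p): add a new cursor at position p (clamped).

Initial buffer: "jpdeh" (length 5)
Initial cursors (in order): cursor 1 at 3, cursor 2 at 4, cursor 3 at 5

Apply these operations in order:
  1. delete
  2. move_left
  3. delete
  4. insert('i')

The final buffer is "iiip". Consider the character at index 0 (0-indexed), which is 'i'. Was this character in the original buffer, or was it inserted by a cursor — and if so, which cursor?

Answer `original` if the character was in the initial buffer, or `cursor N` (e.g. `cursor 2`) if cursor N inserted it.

Answer: cursor 1

Derivation:
After op 1 (delete): buffer="jp" (len 2), cursors c1@2 c2@2 c3@2, authorship ..
After op 2 (move_left): buffer="jp" (len 2), cursors c1@1 c2@1 c3@1, authorship ..
After op 3 (delete): buffer="p" (len 1), cursors c1@0 c2@0 c3@0, authorship .
After op 4 (insert('i')): buffer="iiip" (len 4), cursors c1@3 c2@3 c3@3, authorship 123.
Authorship (.=original, N=cursor N): 1 2 3 .
Index 0: author = 1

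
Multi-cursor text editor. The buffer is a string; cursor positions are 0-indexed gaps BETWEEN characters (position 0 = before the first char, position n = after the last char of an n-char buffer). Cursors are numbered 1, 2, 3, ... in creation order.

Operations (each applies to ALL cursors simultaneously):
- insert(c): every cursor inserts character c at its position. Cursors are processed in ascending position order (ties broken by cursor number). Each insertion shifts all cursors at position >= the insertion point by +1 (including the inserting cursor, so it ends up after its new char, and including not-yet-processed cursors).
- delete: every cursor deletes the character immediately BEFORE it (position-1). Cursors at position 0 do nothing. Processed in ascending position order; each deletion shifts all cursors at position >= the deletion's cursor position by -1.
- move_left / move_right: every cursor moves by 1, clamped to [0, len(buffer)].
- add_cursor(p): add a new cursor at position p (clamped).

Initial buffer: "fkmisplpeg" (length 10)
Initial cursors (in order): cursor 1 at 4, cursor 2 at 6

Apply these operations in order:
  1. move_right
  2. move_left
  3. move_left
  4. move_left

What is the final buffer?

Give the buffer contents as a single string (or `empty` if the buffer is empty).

Answer: fkmisplpeg

Derivation:
After op 1 (move_right): buffer="fkmisplpeg" (len 10), cursors c1@5 c2@7, authorship ..........
After op 2 (move_left): buffer="fkmisplpeg" (len 10), cursors c1@4 c2@6, authorship ..........
After op 3 (move_left): buffer="fkmisplpeg" (len 10), cursors c1@3 c2@5, authorship ..........
After op 4 (move_left): buffer="fkmisplpeg" (len 10), cursors c1@2 c2@4, authorship ..........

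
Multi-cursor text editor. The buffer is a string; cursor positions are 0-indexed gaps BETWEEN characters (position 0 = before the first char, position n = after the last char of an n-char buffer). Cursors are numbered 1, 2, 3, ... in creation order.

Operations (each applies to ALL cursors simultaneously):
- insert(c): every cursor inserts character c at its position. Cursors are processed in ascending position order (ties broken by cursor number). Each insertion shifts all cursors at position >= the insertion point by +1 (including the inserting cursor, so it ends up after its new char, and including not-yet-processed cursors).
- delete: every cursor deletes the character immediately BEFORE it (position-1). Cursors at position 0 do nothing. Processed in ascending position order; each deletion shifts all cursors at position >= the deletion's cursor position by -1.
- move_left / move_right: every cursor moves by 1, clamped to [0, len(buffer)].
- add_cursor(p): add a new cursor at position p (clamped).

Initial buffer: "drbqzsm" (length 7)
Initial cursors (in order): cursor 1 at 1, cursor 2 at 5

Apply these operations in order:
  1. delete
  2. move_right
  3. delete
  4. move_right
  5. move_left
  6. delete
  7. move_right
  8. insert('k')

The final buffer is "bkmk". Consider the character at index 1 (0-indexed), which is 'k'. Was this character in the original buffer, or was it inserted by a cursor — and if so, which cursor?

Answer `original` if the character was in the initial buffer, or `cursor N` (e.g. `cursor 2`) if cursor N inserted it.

After op 1 (delete): buffer="rbqsm" (len 5), cursors c1@0 c2@3, authorship .....
After op 2 (move_right): buffer="rbqsm" (len 5), cursors c1@1 c2@4, authorship .....
After op 3 (delete): buffer="bqm" (len 3), cursors c1@0 c2@2, authorship ...
After op 4 (move_right): buffer="bqm" (len 3), cursors c1@1 c2@3, authorship ...
After op 5 (move_left): buffer="bqm" (len 3), cursors c1@0 c2@2, authorship ...
After op 6 (delete): buffer="bm" (len 2), cursors c1@0 c2@1, authorship ..
After op 7 (move_right): buffer="bm" (len 2), cursors c1@1 c2@2, authorship ..
After op 8 (insert('k')): buffer="bkmk" (len 4), cursors c1@2 c2@4, authorship .1.2
Authorship (.=original, N=cursor N): . 1 . 2
Index 1: author = 1

Answer: cursor 1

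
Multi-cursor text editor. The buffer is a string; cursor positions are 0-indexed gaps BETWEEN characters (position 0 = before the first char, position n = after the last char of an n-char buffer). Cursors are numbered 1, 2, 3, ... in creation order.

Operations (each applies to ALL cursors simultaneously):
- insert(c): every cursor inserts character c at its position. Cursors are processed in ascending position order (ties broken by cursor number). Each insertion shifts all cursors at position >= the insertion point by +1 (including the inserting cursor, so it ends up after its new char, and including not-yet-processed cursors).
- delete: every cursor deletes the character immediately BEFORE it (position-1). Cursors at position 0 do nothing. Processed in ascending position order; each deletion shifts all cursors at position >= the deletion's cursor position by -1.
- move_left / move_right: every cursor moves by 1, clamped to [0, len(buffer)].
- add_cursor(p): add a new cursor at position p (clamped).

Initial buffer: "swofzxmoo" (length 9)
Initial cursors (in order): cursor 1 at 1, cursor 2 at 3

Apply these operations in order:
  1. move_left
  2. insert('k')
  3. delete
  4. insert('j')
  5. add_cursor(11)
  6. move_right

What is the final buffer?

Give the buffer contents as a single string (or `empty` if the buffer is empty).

After op 1 (move_left): buffer="swofzxmoo" (len 9), cursors c1@0 c2@2, authorship .........
After op 2 (insert('k')): buffer="kswkofzxmoo" (len 11), cursors c1@1 c2@4, authorship 1..2.......
After op 3 (delete): buffer="swofzxmoo" (len 9), cursors c1@0 c2@2, authorship .........
After op 4 (insert('j')): buffer="jswjofzxmoo" (len 11), cursors c1@1 c2@4, authorship 1..2.......
After op 5 (add_cursor(11)): buffer="jswjofzxmoo" (len 11), cursors c1@1 c2@4 c3@11, authorship 1..2.......
After op 6 (move_right): buffer="jswjofzxmoo" (len 11), cursors c1@2 c2@5 c3@11, authorship 1..2.......

Answer: jswjofzxmoo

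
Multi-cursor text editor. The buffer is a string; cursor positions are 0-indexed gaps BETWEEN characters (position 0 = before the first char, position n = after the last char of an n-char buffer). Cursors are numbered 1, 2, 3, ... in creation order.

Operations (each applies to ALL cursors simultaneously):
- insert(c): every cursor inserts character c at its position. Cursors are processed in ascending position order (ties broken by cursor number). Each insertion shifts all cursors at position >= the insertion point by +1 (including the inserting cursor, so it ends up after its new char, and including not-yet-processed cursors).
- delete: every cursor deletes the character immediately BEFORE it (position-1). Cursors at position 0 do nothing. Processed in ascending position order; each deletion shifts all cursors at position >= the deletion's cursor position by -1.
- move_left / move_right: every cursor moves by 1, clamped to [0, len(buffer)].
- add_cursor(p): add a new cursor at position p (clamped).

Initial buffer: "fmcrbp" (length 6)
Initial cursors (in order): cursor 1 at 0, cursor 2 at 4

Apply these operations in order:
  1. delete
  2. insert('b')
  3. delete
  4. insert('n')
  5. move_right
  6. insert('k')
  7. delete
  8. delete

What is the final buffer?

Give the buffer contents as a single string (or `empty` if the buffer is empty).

After op 1 (delete): buffer="fmcbp" (len 5), cursors c1@0 c2@3, authorship .....
After op 2 (insert('b')): buffer="bfmcbbp" (len 7), cursors c1@1 c2@5, authorship 1...2..
After op 3 (delete): buffer="fmcbp" (len 5), cursors c1@0 c2@3, authorship .....
After op 4 (insert('n')): buffer="nfmcnbp" (len 7), cursors c1@1 c2@5, authorship 1...2..
After op 5 (move_right): buffer="nfmcnbp" (len 7), cursors c1@2 c2@6, authorship 1...2..
After op 6 (insert('k')): buffer="nfkmcnbkp" (len 9), cursors c1@3 c2@8, authorship 1.1..2.2.
After op 7 (delete): buffer="nfmcnbp" (len 7), cursors c1@2 c2@6, authorship 1...2..
After op 8 (delete): buffer="nmcnp" (len 5), cursors c1@1 c2@4, authorship 1..2.

Answer: nmcnp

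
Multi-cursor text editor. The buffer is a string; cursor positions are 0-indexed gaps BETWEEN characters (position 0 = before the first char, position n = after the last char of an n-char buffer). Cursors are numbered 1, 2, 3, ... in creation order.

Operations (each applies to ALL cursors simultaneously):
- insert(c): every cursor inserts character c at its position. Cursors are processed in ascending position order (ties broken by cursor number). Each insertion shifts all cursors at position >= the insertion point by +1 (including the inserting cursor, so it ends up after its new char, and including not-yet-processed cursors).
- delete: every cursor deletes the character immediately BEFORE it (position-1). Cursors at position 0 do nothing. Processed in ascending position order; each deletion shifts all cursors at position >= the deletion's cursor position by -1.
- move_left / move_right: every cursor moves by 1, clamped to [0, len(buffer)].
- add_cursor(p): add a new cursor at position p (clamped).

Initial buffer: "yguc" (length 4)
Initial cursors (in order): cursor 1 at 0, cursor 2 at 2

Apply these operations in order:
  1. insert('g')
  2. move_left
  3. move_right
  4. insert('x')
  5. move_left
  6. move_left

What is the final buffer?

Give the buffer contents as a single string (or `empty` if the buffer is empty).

After op 1 (insert('g')): buffer="gygguc" (len 6), cursors c1@1 c2@4, authorship 1..2..
After op 2 (move_left): buffer="gygguc" (len 6), cursors c1@0 c2@3, authorship 1..2..
After op 3 (move_right): buffer="gygguc" (len 6), cursors c1@1 c2@4, authorship 1..2..
After op 4 (insert('x')): buffer="gxyggxuc" (len 8), cursors c1@2 c2@6, authorship 11..22..
After op 5 (move_left): buffer="gxyggxuc" (len 8), cursors c1@1 c2@5, authorship 11..22..
After op 6 (move_left): buffer="gxyggxuc" (len 8), cursors c1@0 c2@4, authorship 11..22..

Answer: gxyggxuc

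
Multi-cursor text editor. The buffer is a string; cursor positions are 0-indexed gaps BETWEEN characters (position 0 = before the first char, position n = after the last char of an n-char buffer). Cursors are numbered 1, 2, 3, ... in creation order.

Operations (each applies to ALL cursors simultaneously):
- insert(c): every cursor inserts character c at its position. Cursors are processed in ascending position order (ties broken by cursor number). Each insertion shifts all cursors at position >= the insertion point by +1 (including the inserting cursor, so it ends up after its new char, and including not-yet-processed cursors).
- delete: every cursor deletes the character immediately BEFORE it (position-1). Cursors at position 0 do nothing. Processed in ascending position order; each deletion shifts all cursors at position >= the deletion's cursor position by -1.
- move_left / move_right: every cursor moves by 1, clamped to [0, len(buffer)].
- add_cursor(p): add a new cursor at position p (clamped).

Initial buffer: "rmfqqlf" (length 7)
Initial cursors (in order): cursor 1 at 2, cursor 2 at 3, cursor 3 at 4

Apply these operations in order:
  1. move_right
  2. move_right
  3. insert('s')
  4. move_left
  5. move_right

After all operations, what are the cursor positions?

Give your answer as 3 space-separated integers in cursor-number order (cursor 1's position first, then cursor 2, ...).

Answer: 5 7 9

Derivation:
After op 1 (move_right): buffer="rmfqqlf" (len 7), cursors c1@3 c2@4 c3@5, authorship .......
After op 2 (move_right): buffer="rmfqqlf" (len 7), cursors c1@4 c2@5 c3@6, authorship .......
After op 3 (insert('s')): buffer="rmfqsqslsf" (len 10), cursors c1@5 c2@7 c3@9, authorship ....1.2.3.
After op 4 (move_left): buffer="rmfqsqslsf" (len 10), cursors c1@4 c2@6 c3@8, authorship ....1.2.3.
After op 5 (move_right): buffer="rmfqsqslsf" (len 10), cursors c1@5 c2@7 c3@9, authorship ....1.2.3.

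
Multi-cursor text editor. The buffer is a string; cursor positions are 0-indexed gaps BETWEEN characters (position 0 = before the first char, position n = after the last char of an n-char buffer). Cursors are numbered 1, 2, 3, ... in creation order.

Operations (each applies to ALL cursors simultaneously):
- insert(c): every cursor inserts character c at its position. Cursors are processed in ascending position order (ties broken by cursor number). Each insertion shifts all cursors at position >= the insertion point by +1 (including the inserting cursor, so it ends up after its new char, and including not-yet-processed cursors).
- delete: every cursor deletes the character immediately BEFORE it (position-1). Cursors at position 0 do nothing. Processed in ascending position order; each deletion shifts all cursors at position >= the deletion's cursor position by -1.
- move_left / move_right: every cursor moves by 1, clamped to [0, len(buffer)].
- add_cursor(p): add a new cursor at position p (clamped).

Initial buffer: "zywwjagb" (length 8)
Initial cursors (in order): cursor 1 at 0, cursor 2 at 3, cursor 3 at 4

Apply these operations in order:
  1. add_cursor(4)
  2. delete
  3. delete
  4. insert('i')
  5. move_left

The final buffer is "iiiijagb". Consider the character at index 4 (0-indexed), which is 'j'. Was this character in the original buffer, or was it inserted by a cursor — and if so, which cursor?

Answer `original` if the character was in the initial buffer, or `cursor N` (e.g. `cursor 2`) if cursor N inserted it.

Answer: original

Derivation:
After op 1 (add_cursor(4)): buffer="zywwjagb" (len 8), cursors c1@0 c2@3 c3@4 c4@4, authorship ........
After op 2 (delete): buffer="zjagb" (len 5), cursors c1@0 c2@1 c3@1 c4@1, authorship .....
After op 3 (delete): buffer="jagb" (len 4), cursors c1@0 c2@0 c3@0 c4@0, authorship ....
After op 4 (insert('i')): buffer="iiiijagb" (len 8), cursors c1@4 c2@4 c3@4 c4@4, authorship 1234....
After op 5 (move_left): buffer="iiiijagb" (len 8), cursors c1@3 c2@3 c3@3 c4@3, authorship 1234....
Authorship (.=original, N=cursor N): 1 2 3 4 . . . .
Index 4: author = original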